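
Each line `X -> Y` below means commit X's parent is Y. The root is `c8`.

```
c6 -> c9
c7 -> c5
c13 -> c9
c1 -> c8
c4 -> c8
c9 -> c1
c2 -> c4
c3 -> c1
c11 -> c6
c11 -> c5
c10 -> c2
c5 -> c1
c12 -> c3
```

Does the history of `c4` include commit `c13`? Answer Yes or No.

No

Ancestors of c4: {c4, c8}.
c13 is not in that set, so it is not an ancestor of c4.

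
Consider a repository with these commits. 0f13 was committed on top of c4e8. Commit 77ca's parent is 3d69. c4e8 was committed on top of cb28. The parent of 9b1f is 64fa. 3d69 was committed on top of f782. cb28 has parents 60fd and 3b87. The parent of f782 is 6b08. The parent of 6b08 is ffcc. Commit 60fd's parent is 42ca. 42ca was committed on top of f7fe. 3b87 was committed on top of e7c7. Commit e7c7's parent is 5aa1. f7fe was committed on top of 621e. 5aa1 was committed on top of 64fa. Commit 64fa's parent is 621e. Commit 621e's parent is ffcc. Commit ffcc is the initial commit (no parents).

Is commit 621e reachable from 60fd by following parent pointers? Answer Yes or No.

Yes

Ancestors of 60fd (commits reachable by following parents): {42ca, 60fd, 621e, f7fe, ffcc}.
621e is in that set, so it is an ancestor of 60fd.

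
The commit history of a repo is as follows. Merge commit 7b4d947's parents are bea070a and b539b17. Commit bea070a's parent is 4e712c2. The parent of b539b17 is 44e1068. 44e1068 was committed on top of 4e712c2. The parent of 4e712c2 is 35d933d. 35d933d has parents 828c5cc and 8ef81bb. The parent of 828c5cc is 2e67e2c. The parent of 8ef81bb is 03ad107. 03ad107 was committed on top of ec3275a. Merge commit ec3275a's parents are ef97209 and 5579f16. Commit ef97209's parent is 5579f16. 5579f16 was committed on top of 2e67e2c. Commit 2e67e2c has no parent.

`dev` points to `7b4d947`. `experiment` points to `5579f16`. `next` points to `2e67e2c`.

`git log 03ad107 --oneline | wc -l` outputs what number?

5

Walking parent pointers from 03ad107: reachable set = {03ad107, 2e67e2c, 5579f16, ec3275a, ef97209}.
That is 5 commits.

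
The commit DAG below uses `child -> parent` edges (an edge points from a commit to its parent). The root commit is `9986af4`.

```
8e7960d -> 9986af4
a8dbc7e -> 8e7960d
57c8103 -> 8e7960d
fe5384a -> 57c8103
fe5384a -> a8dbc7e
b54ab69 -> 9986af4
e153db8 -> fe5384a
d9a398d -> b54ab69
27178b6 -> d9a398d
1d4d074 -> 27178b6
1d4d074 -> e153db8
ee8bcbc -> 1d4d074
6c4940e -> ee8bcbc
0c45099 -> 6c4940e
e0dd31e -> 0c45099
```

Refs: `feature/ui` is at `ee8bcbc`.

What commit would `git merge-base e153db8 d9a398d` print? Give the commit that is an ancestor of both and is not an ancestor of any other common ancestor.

9986af4

Ancestors of e153db8: {57c8103, 8e7960d, 9986af4, a8dbc7e, e153db8, fe5384a}.
Ancestors of d9a398d: {9986af4, b54ab69, d9a398d}.
Common ancestors: {9986af4}.
The only common ancestor is 9986af4, so it is the merge base.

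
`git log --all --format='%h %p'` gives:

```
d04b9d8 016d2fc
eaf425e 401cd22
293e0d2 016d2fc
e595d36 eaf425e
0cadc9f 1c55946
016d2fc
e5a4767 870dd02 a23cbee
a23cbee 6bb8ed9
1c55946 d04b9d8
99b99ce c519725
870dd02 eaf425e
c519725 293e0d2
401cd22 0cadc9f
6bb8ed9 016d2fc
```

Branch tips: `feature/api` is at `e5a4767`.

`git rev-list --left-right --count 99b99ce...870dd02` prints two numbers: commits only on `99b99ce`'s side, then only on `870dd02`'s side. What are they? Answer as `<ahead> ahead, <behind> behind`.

Reachable from 99b99ce: {016d2fc, 293e0d2, 99b99ce, c519725}.
Reachable from 870dd02: {016d2fc, 0cadc9f, 1c55946, 401cd22, 870dd02, d04b9d8, eaf425e}.
Only in 99b99ce's history (ahead): {293e0d2, 99b99ce, c519725} — 3.
Only in 870dd02's history (behind): {0cadc9f, 1c55946, 401cd22, 870dd02, d04b9d8, eaf425e} — 6.

3 ahead, 6 behind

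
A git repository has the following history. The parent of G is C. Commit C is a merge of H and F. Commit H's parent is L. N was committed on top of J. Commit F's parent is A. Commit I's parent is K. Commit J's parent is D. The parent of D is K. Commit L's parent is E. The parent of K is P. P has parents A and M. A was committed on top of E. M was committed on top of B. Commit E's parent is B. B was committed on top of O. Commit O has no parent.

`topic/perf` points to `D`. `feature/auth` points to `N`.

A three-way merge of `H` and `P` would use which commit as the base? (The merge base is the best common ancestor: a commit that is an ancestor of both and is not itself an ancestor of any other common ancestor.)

E

Ancestors of H: {B, E, H, L, O}.
Ancestors of P: {A, B, E, M, O, P}.
Common ancestors: {B, E, O}.
Among these, E is not an ancestor of any other common ancestor — it is the merge base.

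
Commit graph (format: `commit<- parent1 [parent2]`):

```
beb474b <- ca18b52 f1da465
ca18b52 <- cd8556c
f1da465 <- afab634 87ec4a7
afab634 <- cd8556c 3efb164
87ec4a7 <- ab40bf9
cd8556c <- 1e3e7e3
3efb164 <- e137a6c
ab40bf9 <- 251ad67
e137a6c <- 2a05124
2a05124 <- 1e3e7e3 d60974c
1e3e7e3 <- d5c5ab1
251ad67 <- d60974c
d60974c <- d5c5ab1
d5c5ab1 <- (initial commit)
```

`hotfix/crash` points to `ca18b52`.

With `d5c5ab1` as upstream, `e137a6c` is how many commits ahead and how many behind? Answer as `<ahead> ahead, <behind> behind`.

4 ahead, 0 behind

Reachable from e137a6c: {1e3e7e3, 2a05124, d5c5ab1, d60974c, e137a6c}.
Reachable from d5c5ab1: {d5c5ab1}.
Only in e137a6c's history (ahead): {1e3e7e3, 2a05124, d60974c, e137a6c} — 4.
Only in d5c5ab1's history (behind): {} — 0.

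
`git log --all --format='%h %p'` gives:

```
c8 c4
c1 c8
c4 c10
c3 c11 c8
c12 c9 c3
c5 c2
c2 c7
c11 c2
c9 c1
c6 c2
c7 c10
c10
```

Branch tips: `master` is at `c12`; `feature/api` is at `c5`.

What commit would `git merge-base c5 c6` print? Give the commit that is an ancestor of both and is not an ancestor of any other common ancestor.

c2

Ancestors of c5: {c10, c2, c5, c7}.
Ancestors of c6: {c10, c2, c6, c7}.
Common ancestors: {c10, c2, c7}.
Among these, c2 is not an ancestor of any other common ancestor — it is the merge base.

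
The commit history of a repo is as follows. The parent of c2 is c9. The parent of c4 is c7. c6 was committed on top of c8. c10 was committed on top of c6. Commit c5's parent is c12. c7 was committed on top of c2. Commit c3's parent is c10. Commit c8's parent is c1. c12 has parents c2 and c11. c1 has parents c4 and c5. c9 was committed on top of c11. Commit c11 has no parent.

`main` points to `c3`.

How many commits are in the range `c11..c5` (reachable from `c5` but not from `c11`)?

Reachable from c5: {c11, c12, c2, c5, c9}.
Reachable from c11: {c11}.
In c5's history but not c11's: {c12, c2, c5, c9} — 4 commits.

4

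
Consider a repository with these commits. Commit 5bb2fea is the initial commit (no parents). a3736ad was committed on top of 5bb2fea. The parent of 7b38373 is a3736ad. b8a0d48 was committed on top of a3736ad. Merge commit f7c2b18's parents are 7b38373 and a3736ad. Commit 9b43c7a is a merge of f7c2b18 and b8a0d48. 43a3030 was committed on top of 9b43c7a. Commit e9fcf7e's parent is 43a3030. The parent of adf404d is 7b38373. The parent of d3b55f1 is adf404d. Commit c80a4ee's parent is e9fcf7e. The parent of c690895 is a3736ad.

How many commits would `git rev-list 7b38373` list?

Walking parent pointers from 7b38373: reachable set = {5bb2fea, 7b38373, a3736ad}.
That is 3 commits.

3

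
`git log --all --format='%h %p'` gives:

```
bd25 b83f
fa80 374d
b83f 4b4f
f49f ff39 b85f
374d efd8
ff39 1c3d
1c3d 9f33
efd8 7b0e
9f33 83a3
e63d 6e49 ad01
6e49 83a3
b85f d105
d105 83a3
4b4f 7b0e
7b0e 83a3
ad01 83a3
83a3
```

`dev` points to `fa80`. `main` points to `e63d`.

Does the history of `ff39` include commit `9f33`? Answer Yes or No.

Yes

Ancestors of ff39 (commits reachable by following parents): {1c3d, 83a3, 9f33, ff39}.
9f33 is in that set, so it is an ancestor of ff39.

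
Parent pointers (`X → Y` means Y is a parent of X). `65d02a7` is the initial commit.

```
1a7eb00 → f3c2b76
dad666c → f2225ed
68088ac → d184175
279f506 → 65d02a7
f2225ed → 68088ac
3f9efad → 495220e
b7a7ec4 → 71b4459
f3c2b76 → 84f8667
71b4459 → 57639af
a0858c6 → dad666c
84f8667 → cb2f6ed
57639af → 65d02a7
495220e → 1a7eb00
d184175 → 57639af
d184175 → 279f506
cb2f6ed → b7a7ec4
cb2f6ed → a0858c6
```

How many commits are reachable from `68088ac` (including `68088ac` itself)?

5

Walking parent pointers from 68088ac: reachable set = {279f506, 57639af, 65d02a7, 68088ac, d184175}.
That is 5 commits.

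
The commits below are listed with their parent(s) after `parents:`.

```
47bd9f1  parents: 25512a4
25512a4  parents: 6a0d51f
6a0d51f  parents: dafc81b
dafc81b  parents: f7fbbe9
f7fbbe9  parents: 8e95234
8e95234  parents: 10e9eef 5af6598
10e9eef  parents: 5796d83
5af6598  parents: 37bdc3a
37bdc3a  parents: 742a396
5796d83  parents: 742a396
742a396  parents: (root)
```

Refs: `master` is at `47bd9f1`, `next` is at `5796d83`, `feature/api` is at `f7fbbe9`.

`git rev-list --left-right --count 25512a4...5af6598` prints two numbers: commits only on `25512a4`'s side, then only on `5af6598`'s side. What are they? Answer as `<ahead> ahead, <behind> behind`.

Reachable from 25512a4: {10e9eef, 25512a4, 37bdc3a, 5796d83, 5af6598, 6a0d51f, 742a396, 8e95234, dafc81b, f7fbbe9}.
Reachable from 5af6598: {37bdc3a, 5af6598, 742a396}.
Only in 25512a4's history (ahead): {10e9eef, 25512a4, 5796d83, 6a0d51f, 8e95234, dafc81b, f7fbbe9} — 7.
Only in 5af6598's history (behind): {} — 0.

7 ahead, 0 behind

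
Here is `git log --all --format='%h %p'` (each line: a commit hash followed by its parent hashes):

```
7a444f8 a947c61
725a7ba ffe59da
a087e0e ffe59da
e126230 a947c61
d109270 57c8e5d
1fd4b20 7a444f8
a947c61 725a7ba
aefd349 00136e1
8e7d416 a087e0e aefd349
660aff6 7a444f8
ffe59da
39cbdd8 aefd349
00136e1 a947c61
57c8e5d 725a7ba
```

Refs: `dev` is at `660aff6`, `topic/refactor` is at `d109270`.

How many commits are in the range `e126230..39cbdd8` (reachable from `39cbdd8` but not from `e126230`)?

Reachable from 39cbdd8: {00136e1, 39cbdd8, 725a7ba, a947c61, aefd349, ffe59da}.
Reachable from e126230: {725a7ba, a947c61, e126230, ffe59da}.
In 39cbdd8's history but not e126230's: {00136e1, 39cbdd8, aefd349} — 3 commits.

3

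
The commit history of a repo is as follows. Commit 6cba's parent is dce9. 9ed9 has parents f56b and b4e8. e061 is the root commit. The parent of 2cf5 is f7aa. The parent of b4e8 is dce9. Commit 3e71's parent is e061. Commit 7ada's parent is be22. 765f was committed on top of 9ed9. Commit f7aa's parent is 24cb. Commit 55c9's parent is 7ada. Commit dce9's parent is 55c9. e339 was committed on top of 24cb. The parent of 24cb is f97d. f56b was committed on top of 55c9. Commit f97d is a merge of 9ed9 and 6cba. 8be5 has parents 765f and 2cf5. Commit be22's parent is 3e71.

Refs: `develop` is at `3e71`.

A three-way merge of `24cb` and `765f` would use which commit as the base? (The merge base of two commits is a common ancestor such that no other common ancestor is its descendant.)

9ed9

Ancestors of 24cb: {24cb, 3e71, 55c9, 6cba, 7ada, 9ed9, b4e8, be22, dce9, e061, f56b, f97d}.
Ancestors of 765f: {3e71, 55c9, 765f, 7ada, 9ed9, b4e8, be22, dce9, e061, f56b}.
Common ancestors: {3e71, 55c9, 7ada, 9ed9, b4e8, be22, dce9, e061, f56b}.
Among these, 9ed9 is not an ancestor of any other common ancestor — it is the merge base.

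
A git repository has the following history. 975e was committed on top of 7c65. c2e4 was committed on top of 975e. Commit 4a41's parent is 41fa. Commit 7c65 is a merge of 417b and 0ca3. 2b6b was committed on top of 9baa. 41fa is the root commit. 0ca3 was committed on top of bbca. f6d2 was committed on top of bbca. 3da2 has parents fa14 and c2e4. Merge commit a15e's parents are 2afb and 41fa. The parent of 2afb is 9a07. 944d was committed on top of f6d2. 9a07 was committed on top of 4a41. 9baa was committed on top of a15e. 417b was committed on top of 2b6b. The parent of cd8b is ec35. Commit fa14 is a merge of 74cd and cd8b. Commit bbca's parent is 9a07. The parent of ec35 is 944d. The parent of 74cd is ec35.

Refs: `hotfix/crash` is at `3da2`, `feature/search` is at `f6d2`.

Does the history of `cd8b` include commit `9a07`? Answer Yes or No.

Yes

Ancestors of cd8b (commits reachable by following parents): {41fa, 4a41, 944d, 9a07, bbca, cd8b, ec35, f6d2}.
9a07 is in that set, so it is an ancestor of cd8b.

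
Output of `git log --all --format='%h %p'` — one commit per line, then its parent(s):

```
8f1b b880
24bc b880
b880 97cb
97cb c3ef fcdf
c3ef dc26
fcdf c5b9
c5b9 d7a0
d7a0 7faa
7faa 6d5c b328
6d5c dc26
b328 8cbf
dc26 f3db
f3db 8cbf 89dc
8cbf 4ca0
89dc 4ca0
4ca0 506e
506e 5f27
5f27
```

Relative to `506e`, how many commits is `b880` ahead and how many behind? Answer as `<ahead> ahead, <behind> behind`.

14 ahead, 0 behind

Reachable from b880: {4ca0, 506e, 5f27, 6d5c, 7faa, 89dc, 8cbf, 97cb, b328, b880, c3ef, c5b9, d7a0, dc26, f3db, fcdf}.
Reachable from 506e: {506e, 5f27}.
Only in b880's history (ahead): {4ca0, 6d5c, 7faa, 89dc, 8cbf, 97cb, b328, b880, c3ef, c5b9, d7a0, dc26, f3db, fcdf} — 14.
Only in 506e's history (behind): {} — 0.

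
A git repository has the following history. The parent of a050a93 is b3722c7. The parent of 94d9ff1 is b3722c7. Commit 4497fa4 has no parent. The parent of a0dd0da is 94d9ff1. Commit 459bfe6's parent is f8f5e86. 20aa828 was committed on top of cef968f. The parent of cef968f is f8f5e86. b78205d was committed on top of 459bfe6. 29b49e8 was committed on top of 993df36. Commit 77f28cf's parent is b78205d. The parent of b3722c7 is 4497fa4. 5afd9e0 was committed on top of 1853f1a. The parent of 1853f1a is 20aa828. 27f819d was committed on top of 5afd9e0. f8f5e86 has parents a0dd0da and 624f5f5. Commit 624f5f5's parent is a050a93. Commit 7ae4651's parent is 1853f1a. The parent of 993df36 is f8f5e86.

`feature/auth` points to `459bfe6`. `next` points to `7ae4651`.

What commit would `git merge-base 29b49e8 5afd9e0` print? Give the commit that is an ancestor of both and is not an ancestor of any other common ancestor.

Ancestors of 29b49e8: {29b49e8, 4497fa4, 624f5f5, 94d9ff1, 993df36, a050a93, a0dd0da, b3722c7, f8f5e86}.
Ancestors of 5afd9e0: {1853f1a, 20aa828, 4497fa4, 5afd9e0, 624f5f5, 94d9ff1, a050a93, a0dd0da, b3722c7, cef968f, f8f5e86}.
Common ancestors: {4497fa4, 624f5f5, 94d9ff1, a050a93, a0dd0da, b3722c7, f8f5e86}.
Among these, f8f5e86 is not an ancestor of any other common ancestor — it is the merge base.

f8f5e86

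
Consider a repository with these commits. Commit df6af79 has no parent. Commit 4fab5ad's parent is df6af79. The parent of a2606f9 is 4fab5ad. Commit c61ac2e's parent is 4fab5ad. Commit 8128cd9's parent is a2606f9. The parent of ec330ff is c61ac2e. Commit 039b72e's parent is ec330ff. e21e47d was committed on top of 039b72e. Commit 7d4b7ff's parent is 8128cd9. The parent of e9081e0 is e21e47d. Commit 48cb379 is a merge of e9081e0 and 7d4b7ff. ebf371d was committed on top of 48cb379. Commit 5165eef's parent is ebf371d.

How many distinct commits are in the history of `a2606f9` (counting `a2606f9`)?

3

Walking parent pointers from a2606f9: reachable set = {4fab5ad, a2606f9, df6af79}.
That is 3 commits.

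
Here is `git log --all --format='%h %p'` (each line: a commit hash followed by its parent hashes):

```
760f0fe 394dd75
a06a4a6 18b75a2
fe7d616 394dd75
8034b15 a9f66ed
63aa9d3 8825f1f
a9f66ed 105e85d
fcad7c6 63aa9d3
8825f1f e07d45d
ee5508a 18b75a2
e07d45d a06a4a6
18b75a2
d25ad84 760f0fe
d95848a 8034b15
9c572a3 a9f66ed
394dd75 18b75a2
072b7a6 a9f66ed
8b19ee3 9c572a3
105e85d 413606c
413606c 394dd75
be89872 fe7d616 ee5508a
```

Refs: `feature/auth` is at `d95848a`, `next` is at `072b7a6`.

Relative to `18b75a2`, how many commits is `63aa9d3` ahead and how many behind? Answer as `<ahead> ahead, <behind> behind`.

4 ahead, 0 behind

Reachable from 63aa9d3: {18b75a2, 63aa9d3, 8825f1f, a06a4a6, e07d45d}.
Reachable from 18b75a2: {18b75a2}.
Only in 63aa9d3's history (ahead): {63aa9d3, 8825f1f, a06a4a6, e07d45d} — 4.
Only in 18b75a2's history (behind): {} — 0.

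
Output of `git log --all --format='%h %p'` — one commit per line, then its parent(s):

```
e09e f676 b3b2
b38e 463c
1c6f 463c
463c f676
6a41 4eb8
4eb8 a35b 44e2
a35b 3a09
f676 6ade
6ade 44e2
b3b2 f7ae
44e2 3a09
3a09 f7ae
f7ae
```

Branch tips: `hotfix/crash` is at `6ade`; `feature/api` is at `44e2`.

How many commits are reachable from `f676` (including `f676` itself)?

5

Walking parent pointers from f676: reachable set = {3a09, 44e2, 6ade, f676, f7ae}.
That is 5 commits.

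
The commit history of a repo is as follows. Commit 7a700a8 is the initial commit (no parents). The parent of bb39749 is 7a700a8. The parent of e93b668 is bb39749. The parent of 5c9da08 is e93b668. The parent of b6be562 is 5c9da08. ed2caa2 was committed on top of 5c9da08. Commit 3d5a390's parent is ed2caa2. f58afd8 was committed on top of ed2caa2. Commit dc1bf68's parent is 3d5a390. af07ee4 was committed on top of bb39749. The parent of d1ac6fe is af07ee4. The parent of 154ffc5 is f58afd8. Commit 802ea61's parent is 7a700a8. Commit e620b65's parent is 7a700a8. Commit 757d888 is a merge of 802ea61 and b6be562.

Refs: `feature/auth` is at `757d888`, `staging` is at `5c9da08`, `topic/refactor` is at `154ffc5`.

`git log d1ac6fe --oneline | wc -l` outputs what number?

Walking parent pointers from d1ac6fe: reachable set = {7a700a8, af07ee4, bb39749, d1ac6fe}.
That is 4 commits.

4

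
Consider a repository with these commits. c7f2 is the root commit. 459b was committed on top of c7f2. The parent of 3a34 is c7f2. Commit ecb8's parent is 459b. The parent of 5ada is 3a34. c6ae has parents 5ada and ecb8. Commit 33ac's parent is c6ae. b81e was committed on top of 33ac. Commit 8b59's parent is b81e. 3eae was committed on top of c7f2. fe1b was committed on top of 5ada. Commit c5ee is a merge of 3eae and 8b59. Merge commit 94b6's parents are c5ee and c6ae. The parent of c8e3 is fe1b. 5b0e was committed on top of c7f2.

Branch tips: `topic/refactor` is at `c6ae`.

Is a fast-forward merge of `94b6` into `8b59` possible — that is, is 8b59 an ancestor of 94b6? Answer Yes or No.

A fast-forward from 8b59 to 94b6 is possible iff 8b59 is an ancestor of 94b6.
Ancestors of 94b6: {33ac, 3a34, 3eae, 459b, 5ada, 8b59, 94b6, b81e, c5ee, c6ae, c7f2, ecb8}.
8b59 is among them, so fast-forward is possible.

Yes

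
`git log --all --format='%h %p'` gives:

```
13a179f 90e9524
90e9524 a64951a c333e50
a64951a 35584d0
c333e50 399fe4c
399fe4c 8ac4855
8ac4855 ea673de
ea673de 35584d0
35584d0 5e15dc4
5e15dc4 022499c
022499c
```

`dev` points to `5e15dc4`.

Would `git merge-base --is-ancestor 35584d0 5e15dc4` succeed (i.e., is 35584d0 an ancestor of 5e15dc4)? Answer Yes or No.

No

Ancestors of 5e15dc4: {022499c, 5e15dc4}.
35584d0 is not in that set, so it is not an ancestor of 5e15dc4.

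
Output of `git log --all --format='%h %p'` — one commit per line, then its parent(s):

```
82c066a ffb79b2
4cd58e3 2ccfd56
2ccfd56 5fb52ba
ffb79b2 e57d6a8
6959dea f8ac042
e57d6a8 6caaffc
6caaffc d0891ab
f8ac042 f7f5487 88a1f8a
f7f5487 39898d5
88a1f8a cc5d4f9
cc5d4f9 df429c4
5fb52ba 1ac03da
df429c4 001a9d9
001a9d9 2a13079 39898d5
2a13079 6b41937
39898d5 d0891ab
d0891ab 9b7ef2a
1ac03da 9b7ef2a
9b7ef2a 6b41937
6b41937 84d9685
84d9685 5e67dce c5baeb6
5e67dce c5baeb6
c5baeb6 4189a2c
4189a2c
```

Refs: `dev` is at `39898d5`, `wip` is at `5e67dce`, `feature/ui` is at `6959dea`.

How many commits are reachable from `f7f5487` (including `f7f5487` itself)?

Walking parent pointers from f7f5487: reachable set = {39898d5, 4189a2c, 5e67dce, 6b41937, 84d9685, 9b7ef2a, c5baeb6, d0891ab, f7f5487}.
That is 9 commits.

9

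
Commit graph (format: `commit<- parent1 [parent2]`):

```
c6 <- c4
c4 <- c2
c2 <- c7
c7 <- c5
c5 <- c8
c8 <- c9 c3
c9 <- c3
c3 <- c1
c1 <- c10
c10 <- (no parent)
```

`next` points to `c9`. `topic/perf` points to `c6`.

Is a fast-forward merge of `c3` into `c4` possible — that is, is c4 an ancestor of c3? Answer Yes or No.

No

A fast-forward from c4 to c3 is possible iff c4 is an ancestor of c3.
Ancestors of c3: {c1, c10, c3}.
c4 is not among them, so fast-forward is not possible.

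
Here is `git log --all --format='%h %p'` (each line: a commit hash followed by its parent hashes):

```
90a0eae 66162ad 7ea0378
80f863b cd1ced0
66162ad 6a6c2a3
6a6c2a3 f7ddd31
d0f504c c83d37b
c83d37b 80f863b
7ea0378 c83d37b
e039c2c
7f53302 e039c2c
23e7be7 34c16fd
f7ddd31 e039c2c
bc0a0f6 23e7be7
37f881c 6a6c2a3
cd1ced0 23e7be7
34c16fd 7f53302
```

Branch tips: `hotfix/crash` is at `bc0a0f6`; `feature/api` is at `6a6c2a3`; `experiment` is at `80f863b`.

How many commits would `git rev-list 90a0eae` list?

Walking parent pointers from 90a0eae: reachable set = {23e7be7, 34c16fd, 66162ad, 6a6c2a3, 7ea0378, 7f53302, 80f863b, 90a0eae, c83d37b, cd1ced0, e039c2c, f7ddd31}.
That is 12 commits.

12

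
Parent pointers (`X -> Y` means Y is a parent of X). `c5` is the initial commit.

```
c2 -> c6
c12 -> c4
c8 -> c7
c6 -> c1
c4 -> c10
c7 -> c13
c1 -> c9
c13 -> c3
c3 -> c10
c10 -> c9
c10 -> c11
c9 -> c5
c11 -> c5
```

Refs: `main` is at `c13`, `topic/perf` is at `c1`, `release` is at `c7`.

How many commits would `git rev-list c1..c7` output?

5

Reachable from c7: {c10, c11, c13, c3, c5, c7, c9}.
Reachable from c1: {c1, c5, c9}.
In c7's history but not c1's: {c10, c11, c13, c3, c7} — 5 commits.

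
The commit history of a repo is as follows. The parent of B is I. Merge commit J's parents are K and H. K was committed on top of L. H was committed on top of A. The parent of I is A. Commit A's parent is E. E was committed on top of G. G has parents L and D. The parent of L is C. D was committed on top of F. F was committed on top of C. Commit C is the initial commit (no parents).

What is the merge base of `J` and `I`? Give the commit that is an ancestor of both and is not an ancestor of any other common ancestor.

A

Ancestors of J: {A, C, D, E, F, G, H, J, K, L}.
Ancestors of I: {A, C, D, E, F, G, I, L}.
Common ancestors: {A, C, D, E, F, G, L}.
Among these, A is not an ancestor of any other common ancestor — it is the merge base.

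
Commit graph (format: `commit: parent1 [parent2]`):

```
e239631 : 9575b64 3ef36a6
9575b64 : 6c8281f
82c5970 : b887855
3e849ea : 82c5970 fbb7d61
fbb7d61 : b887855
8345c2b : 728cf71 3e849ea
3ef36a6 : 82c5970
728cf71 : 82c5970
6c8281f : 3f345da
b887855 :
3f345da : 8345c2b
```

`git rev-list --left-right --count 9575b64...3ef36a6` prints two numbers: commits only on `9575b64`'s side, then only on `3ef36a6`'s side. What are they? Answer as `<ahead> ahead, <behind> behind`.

Reachable from 9575b64: {3e849ea, 3f345da, 6c8281f, 728cf71, 82c5970, 8345c2b, 9575b64, b887855, fbb7d61}.
Reachable from 3ef36a6: {3ef36a6, 82c5970, b887855}.
Only in 9575b64's history (ahead): {3e849ea, 3f345da, 6c8281f, 728cf71, 8345c2b, 9575b64, fbb7d61} — 7.
Only in 3ef36a6's history (behind): {3ef36a6} — 1.

7 ahead, 1 behind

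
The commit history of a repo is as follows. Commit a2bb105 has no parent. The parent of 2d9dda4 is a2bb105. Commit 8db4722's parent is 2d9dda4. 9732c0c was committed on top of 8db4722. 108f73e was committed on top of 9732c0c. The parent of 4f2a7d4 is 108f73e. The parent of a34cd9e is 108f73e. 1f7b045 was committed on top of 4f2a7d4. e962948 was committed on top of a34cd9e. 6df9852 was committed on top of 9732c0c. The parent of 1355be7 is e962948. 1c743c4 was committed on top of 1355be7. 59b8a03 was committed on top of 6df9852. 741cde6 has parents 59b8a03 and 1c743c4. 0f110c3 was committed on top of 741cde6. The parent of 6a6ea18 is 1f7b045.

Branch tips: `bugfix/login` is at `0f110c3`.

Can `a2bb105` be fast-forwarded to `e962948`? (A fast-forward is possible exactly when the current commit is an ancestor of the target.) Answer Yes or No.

Yes

A fast-forward from a2bb105 to e962948 is possible iff a2bb105 is an ancestor of e962948.
Ancestors of e962948: {108f73e, 2d9dda4, 8db4722, 9732c0c, a2bb105, a34cd9e, e962948}.
a2bb105 is among them, so fast-forward is possible.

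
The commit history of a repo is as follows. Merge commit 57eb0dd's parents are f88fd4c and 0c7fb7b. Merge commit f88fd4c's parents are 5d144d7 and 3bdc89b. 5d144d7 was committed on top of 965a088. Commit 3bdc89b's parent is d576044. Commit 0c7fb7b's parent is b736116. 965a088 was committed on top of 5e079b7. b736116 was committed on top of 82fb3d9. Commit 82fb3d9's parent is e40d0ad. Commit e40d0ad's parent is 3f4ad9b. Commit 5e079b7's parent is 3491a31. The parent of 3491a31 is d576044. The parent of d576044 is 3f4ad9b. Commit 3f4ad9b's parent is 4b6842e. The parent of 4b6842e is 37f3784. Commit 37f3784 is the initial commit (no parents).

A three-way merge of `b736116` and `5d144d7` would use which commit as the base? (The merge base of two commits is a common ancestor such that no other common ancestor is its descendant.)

Ancestors of b736116: {37f3784, 3f4ad9b, 4b6842e, 82fb3d9, b736116, e40d0ad}.
Ancestors of 5d144d7: {3491a31, 37f3784, 3f4ad9b, 4b6842e, 5d144d7, 5e079b7, 965a088, d576044}.
Common ancestors: {37f3784, 3f4ad9b, 4b6842e}.
Among these, 3f4ad9b is not an ancestor of any other common ancestor — it is the merge base.

3f4ad9b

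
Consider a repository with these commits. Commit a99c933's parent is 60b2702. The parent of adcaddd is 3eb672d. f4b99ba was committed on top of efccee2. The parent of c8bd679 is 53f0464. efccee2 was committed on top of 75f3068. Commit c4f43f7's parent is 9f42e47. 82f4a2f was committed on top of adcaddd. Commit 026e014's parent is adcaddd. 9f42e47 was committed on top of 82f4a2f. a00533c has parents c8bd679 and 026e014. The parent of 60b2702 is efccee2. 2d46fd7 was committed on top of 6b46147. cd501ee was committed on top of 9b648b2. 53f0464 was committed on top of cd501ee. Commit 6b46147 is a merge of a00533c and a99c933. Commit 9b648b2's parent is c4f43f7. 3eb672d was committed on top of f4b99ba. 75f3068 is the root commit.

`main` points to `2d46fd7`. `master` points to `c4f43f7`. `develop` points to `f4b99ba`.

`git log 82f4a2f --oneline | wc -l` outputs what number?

6

Walking parent pointers from 82f4a2f: reachable set = {3eb672d, 75f3068, 82f4a2f, adcaddd, efccee2, f4b99ba}.
That is 6 commits.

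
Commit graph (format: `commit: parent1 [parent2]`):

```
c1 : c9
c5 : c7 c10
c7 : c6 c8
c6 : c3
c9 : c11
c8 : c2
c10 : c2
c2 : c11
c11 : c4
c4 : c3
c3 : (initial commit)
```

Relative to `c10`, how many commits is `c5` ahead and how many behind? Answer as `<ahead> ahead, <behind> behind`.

Reachable from c5: {c10, c11, c2, c3, c4, c5, c6, c7, c8}.
Reachable from c10: {c10, c11, c2, c3, c4}.
Only in c5's history (ahead): {c5, c6, c7, c8} — 4.
Only in c10's history (behind): {} — 0.

4 ahead, 0 behind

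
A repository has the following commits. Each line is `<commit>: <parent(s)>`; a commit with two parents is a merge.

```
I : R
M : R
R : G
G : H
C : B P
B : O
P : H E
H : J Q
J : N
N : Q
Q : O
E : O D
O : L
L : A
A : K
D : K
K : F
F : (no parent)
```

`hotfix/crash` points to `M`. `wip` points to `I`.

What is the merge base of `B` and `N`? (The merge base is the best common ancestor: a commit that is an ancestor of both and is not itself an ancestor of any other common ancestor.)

O

Ancestors of B: {A, B, F, K, L, O}.
Ancestors of N: {A, F, K, L, N, O, Q}.
Common ancestors: {A, F, K, L, O}.
Among these, O is not an ancestor of any other common ancestor — it is the merge base.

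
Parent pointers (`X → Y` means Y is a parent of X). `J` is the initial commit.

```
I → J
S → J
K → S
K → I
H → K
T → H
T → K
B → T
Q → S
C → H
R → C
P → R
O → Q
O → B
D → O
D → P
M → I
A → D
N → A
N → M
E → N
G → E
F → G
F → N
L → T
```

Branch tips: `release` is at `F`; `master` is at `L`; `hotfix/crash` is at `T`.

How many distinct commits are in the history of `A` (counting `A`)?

Walking parent pointers from A: reachable set = {A, B, C, D, H, I, J, K, O, P, Q, R, S, T}.
That is 14 commits.

14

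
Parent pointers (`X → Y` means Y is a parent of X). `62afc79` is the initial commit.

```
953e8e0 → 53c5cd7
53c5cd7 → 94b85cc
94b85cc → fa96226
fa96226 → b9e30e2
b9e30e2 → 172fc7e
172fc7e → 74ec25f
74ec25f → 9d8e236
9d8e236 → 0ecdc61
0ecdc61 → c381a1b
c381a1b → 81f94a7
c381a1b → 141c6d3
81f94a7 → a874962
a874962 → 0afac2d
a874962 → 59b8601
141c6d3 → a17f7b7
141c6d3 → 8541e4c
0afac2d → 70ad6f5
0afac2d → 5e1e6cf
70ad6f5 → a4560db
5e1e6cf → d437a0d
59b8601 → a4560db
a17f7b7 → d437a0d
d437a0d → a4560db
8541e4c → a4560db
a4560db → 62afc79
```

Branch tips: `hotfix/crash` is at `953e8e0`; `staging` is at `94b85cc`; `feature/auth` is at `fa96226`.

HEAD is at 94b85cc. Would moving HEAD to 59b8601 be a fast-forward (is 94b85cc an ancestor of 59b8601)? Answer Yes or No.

A fast-forward from 94b85cc to 59b8601 is possible iff 94b85cc is an ancestor of 59b8601.
Ancestors of 59b8601: {59b8601, 62afc79, a4560db}.
94b85cc is not among them, so fast-forward is not possible.

No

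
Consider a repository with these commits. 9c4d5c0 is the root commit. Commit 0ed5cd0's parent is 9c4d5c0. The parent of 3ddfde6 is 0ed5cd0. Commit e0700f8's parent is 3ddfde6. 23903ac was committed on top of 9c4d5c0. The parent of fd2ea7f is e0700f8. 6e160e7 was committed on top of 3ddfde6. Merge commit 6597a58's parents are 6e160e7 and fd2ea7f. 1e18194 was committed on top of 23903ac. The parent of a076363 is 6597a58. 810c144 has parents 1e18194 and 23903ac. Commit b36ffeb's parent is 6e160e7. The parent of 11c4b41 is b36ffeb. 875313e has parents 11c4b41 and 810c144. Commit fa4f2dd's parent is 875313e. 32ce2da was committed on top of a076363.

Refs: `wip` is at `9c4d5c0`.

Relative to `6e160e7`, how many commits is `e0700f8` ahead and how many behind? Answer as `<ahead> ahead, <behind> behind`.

Reachable from e0700f8: {0ed5cd0, 3ddfde6, 9c4d5c0, e0700f8}.
Reachable from 6e160e7: {0ed5cd0, 3ddfde6, 6e160e7, 9c4d5c0}.
Only in e0700f8's history (ahead): {e0700f8} — 1.
Only in 6e160e7's history (behind): {6e160e7} — 1.

1 ahead, 1 behind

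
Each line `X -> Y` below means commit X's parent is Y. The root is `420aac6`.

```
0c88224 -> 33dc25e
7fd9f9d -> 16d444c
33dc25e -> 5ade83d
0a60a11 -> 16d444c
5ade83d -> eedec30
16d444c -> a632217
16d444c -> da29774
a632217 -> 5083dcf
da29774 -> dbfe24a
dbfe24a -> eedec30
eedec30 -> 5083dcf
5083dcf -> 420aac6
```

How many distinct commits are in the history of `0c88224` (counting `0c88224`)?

6

Walking parent pointers from 0c88224: reachable set = {0c88224, 33dc25e, 420aac6, 5083dcf, 5ade83d, eedec30}.
That is 6 commits.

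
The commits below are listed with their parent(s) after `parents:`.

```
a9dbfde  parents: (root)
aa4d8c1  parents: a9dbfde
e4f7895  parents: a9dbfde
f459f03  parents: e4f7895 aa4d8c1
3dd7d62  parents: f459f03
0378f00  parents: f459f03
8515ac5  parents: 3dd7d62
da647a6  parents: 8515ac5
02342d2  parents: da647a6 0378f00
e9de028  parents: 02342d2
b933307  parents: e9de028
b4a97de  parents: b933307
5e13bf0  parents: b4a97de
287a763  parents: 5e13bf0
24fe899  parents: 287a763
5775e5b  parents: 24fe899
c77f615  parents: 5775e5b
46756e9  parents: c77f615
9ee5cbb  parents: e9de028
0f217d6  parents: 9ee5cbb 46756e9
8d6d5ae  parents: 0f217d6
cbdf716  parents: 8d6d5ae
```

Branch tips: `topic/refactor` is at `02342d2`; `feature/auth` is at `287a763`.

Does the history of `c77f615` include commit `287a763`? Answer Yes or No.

Ancestors of c77f615 (commits reachable by following parents): {02342d2, 0378f00, 24fe899, 287a763, 3dd7d62, 5775e5b, 5e13bf0, 8515ac5, a9dbfde, aa4d8c1, b4a97de, b933307, c77f615, da647a6, e4f7895, e9de028, f459f03}.
287a763 is in that set, so it is an ancestor of c77f615.

Yes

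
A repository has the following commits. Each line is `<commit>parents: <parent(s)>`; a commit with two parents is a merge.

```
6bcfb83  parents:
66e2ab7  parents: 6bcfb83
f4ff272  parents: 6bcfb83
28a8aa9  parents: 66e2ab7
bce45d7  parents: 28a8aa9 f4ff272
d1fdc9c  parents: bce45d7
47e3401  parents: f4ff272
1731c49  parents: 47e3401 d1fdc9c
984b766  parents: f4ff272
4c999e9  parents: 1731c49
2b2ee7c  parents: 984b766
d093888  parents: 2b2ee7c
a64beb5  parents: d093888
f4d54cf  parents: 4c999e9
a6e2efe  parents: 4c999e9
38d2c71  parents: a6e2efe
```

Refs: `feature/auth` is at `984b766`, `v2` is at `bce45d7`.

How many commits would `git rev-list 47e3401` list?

Walking parent pointers from 47e3401: reachable set = {47e3401, 6bcfb83, f4ff272}.
That is 3 commits.

3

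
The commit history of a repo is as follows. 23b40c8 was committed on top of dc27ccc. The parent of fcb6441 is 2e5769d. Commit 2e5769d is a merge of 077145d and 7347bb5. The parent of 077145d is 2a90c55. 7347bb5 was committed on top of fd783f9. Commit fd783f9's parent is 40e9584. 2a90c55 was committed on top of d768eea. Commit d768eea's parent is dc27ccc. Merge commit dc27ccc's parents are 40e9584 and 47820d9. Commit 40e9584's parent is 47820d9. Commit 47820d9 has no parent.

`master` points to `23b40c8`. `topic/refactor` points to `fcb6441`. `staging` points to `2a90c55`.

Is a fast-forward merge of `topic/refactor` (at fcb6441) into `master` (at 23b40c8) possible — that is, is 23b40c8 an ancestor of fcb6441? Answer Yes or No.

A fast-forward from 23b40c8 to fcb6441 is possible iff 23b40c8 is an ancestor of fcb6441.
Ancestors of fcb6441: {077145d, 2a90c55, 2e5769d, 40e9584, 47820d9, 7347bb5, d768eea, dc27ccc, fcb6441, fd783f9}.
23b40c8 is not among them, so fast-forward is not possible.

No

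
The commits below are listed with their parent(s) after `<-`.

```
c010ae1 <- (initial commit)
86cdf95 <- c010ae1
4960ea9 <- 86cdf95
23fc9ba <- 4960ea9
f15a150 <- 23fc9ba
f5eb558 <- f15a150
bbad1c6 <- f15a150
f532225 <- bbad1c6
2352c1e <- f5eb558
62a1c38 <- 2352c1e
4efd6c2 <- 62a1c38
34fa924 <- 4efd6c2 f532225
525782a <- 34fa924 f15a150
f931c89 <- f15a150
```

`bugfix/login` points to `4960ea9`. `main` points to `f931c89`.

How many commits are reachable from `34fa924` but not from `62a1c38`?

Reachable from 34fa924: {2352c1e, 23fc9ba, 34fa924, 4960ea9, 4efd6c2, 62a1c38, 86cdf95, bbad1c6, c010ae1, f15a150, f532225, f5eb558}.
Reachable from 62a1c38: {2352c1e, 23fc9ba, 4960ea9, 62a1c38, 86cdf95, c010ae1, f15a150, f5eb558}.
In 34fa924's history but not 62a1c38's: {34fa924, 4efd6c2, bbad1c6, f532225} — 4 commits.

4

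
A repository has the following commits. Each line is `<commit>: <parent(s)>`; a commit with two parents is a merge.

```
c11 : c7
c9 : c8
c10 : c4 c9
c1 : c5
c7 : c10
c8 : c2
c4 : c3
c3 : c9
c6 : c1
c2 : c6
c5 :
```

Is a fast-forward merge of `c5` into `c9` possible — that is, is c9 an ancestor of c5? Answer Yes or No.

No

A fast-forward from c9 to c5 is possible iff c9 is an ancestor of c5.
Ancestors of c5: {c5}.
c9 is not among them, so fast-forward is not possible.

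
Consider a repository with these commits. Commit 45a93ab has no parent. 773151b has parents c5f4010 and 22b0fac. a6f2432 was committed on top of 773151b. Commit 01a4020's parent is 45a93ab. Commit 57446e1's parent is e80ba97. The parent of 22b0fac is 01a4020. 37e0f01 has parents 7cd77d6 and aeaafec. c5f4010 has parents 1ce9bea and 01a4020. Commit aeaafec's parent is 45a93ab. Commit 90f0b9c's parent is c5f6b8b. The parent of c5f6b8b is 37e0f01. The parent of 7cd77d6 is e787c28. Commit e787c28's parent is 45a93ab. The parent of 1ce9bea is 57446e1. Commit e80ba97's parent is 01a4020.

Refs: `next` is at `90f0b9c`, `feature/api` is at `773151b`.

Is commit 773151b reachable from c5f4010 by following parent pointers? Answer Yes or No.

No

Ancestors of c5f4010: {01a4020, 1ce9bea, 45a93ab, 57446e1, c5f4010, e80ba97}.
773151b is not in that set, so it is not an ancestor of c5f4010.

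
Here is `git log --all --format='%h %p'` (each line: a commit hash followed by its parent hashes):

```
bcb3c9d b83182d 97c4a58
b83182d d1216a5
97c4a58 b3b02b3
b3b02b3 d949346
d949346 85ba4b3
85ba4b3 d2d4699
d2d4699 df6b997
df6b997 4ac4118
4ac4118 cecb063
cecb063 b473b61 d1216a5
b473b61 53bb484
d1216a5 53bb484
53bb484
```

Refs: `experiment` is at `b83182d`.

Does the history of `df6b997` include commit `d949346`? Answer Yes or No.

Ancestors of df6b997: {4ac4118, 53bb484, b473b61, cecb063, d1216a5, df6b997}.
d949346 is not in that set, so it is not an ancestor of df6b997.

No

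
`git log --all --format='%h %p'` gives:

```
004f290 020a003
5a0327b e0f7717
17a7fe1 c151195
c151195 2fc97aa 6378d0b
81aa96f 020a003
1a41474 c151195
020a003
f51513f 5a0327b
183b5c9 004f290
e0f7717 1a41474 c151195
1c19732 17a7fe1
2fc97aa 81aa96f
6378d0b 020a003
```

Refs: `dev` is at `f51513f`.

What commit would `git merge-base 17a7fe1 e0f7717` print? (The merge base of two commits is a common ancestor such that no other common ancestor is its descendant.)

c151195

Ancestors of 17a7fe1: {020a003, 17a7fe1, 2fc97aa, 6378d0b, 81aa96f, c151195}.
Ancestors of e0f7717: {020a003, 1a41474, 2fc97aa, 6378d0b, 81aa96f, c151195, e0f7717}.
Common ancestors: {020a003, 2fc97aa, 6378d0b, 81aa96f, c151195}.
Among these, c151195 is not an ancestor of any other common ancestor — it is the merge base.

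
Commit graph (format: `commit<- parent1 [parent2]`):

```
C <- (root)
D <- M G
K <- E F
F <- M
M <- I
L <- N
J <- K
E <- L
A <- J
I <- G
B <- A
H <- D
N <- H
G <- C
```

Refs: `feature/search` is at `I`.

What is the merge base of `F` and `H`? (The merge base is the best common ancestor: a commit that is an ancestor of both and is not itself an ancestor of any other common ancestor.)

Ancestors of F: {C, F, G, I, M}.
Ancestors of H: {C, D, G, H, I, M}.
Common ancestors: {C, G, I, M}.
Among these, M is not an ancestor of any other common ancestor — it is the merge base.

M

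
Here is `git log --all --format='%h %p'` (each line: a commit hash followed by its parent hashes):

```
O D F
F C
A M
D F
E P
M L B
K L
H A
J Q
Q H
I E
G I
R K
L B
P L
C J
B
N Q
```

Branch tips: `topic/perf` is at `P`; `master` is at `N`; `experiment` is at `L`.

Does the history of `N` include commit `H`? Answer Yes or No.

Yes

Ancestors of N (commits reachable by following parents): {A, B, H, L, M, N, Q}.
H is in that set, so it is an ancestor of N.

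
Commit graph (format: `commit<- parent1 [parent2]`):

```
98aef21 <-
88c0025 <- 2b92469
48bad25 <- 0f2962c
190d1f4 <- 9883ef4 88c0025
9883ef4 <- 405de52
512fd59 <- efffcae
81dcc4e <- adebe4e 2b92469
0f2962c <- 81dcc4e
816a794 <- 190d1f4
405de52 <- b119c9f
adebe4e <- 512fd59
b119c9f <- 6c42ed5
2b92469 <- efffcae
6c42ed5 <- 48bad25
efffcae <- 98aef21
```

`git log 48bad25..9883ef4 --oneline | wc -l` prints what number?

4

Reachable from 9883ef4: {0f2962c, 2b92469, 405de52, 48bad25, 512fd59, 6c42ed5, 81dcc4e, 9883ef4, 98aef21, adebe4e, b119c9f, efffcae}.
Reachable from 48bad25: {0f2962c, 2b92469, 48bad25, 512fd59, 81dcc4e, 98aef21, adebe4e, efffcae}.
In 9883ef4's history but not 48bad25's: {405de52, 6c42ed5, 9883ef4, b119c9f} — 4 commits.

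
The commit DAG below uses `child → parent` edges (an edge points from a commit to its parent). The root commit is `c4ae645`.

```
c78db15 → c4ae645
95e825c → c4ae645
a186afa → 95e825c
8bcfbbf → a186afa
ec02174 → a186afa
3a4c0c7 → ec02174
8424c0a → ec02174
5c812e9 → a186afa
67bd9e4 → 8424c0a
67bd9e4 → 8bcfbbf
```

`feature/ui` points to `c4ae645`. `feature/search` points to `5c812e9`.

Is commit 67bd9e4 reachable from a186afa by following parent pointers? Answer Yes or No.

No

Ancestors of a186afa: {95e825c, a186afa, c4ae645}.
67bd9e4 is not in that set, so it is not an ancestor of a186afa.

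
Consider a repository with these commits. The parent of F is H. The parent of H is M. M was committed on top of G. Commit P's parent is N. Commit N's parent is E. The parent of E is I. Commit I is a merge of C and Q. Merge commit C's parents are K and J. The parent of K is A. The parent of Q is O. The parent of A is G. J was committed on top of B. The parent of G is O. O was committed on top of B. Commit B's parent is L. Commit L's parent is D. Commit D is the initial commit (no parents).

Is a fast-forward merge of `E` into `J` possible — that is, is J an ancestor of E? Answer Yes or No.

A fast-forward from J to E is possible iff J is an ancestor of E.
Ancestors of E: {A, B, C, D, E, G, I, J, K, L, O, Q}.
J is among them, so fast-forward is possible.

Yes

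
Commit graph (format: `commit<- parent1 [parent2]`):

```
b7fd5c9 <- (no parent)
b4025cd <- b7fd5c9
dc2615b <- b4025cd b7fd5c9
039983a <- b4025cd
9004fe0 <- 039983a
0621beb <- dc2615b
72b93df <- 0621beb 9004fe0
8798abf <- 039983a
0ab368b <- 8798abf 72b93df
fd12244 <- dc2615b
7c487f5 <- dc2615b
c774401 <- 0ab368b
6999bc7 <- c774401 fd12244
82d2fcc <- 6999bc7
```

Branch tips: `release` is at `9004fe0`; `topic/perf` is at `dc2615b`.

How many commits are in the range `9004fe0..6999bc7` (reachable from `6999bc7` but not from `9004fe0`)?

Reachable from 6999bc7: {039983a, 0621beb, 0ab368b, 6999bc7, 72b93df, 8798abf, 9004fe0, b4025cd, b7fd5c9, c774401, dc2615b, fd12244}.
Reachable from 9004fe0: {039983a, 9004fe0, b4025cd, b7fd5c9}.
In 6999bc7's history but not 9004fe0's: {0621beb, 0ab368b, 6999bc7, 72b93df, 8798abf, c774401, dc2615b, fd12244} — 8 commits.

8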